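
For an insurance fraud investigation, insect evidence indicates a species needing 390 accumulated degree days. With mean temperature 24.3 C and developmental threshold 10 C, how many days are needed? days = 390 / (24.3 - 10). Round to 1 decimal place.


Insect development time:
Effective temperature = avg_temp - T_base = 24.3 - 10 = 14.3 C
Days = ADD / effective_temp = 390 / 14.3 = 27.3 days

27.3


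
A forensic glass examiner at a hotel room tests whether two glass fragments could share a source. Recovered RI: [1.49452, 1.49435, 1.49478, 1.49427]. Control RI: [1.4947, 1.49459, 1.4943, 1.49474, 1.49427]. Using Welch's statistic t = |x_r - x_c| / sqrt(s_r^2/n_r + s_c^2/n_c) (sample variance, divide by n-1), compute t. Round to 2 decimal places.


Welch's t-criterion for glass RI comparison:
Recovered mean = sum / n_r = 5.97792 / 4 = 1.49448
Control mean = sum / n_c = 7.4726 / 5 = 1.49452
Recovered sample variance s_r^2 = 5.08667e-08
Control sample variance s_c^2 = 4.915e-08
Welch SE (unpooled) = sqrt(s_r^2/n_r + s_c^2/n_c) = sqrt(1.27167e-08 + 9.83e-09) = sqrt(2.25467e-08) = 0.000150156
|mean_r - mean_c| = 4e-05
t = 4e-05 / 0.000150156 = 0.27

0.27


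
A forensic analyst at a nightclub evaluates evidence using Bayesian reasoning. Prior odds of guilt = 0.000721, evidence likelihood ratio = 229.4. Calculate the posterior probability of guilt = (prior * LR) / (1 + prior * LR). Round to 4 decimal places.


Bayesian evidence evaluation:
Posterior odds = prior_odds * LR = 0.000721 * 229.4 = 0.1653974
Posterior probability = posterior_odds / (1 + posterior_odds)
= 0.1653974 / (1 + 0.1653974)
= 0.1653974 / 1.1653974
= 0.1419

0.1419


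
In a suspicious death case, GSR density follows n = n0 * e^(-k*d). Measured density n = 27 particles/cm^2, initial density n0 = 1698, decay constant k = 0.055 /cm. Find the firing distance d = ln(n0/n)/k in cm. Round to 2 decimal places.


GSR distance calculation:
n0/n = 1698 / 27 = 62.888889
ln(n0/n) = 4.14137
d = 4.14137 / 0.055 = 75.30 cm

75.30


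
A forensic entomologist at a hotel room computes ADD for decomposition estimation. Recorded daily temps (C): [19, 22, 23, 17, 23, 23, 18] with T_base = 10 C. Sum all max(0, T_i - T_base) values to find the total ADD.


Computing ADD day by day:
Day 1: max(0, 19 - 10) = 9
Day 2: max(0, 22 - 10) = 12
Day 3: max(0, 23 - 10) = 13
Day 4: max(0, 17 - 10) = 7
Day 5: max(0, 23 - 10) = 13
Day 6: max(0, 23 - 10) = 13
Day 7: max(0, 18 - 10) = 8
Total ADD = 75

75


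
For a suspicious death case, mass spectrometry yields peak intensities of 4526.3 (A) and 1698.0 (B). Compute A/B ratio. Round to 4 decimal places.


Spectral peak ratio:
Peak A = 4526.3 counts
Peak B = 1698.0 counts
Ratio = 4526.3 / 1698.0 = 2.6657

2.6657


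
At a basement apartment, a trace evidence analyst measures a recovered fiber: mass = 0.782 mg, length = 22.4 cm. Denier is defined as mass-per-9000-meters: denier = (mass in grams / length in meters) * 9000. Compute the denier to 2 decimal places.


Denier calculation:
Mass in grams = 0.782 mg / 1000 = 0.000782 g
Length in meters = 22.4 cm / 100 = 0.224 m
Linear density = mass / length = 0.000782 / 0.224 = 0.00349107 g/m
Denier = (g/m) * 9000 = 0.00349107 * 9000 = 31.42

31.42


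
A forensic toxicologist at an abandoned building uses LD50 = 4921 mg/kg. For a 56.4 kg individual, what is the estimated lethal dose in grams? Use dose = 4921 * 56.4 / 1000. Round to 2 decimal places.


Lethal dose calculation:
Lethal dose = LD50 * body_weight / 1000
= 4921 * 56.4 / 1000
= 277544.4 / 1000
= 277.54 g

277.54


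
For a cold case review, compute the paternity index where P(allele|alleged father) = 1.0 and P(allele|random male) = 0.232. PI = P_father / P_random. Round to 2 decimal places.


Paternity Index calculation:
PI = P(allele|father) / P(allele|random)
PI = 1.0 / 0.232
PI = 4.31

4.31


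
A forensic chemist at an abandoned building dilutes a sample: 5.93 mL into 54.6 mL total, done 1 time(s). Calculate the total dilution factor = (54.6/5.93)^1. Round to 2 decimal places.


Dilution factor calculation:
Single dilution = V_total / V_sample = 54.6 / 5.93 ≈ 9.20742
Number of dilutions = 1
Total DF = (54.6 / 5.93)^1 (full precision, rounded at the end) = 9.21

9.21


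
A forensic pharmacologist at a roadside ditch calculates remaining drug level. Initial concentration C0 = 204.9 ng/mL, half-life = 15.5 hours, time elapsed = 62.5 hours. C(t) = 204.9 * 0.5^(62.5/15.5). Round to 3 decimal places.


Drug concentration decay:
Number of half-lives = t / t_half = 62.5 / 15.5 = 4.032258
Decay factor = 0.5^4.032258 = 0.06111804
C(t) = 204.9 * 0.06111804 = 12.523 ng/mL

12.523


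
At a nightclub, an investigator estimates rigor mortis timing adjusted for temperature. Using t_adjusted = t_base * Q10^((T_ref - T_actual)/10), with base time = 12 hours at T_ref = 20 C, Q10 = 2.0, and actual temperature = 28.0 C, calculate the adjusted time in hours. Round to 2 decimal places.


Rigor mortis time adjustment:
Exponent = (T_ref - T_actual) / 10 = (20 - 28.0) / 10 = -0.8
Q10 factor = 2.0^-0.8 = 0.57435
t_adjusted = 12 * 0.57435 = 6.89 hours

6.89


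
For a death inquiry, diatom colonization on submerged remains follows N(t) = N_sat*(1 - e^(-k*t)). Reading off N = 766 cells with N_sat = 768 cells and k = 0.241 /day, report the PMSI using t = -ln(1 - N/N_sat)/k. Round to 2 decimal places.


PMSI from diatom colonization curve:
N / N_sat = 766 / 768 = 0.997396
1 - N/N_sat = 0.002604
ln(1 - N/N_sat) = -5.950707
t = -ln(1 - N/N_sat) / k = -(-5.950707) / 0.241 = 24.69 days

24.69


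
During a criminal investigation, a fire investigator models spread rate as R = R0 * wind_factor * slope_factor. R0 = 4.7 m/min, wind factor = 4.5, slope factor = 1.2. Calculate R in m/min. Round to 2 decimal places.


Fire spread rate calculation:
R = R0 * wind_factor * slope_factor
= 4.7 * 4.5 * 1.2
= 21.15 * 1.2
= 25.38 m/min

25.38


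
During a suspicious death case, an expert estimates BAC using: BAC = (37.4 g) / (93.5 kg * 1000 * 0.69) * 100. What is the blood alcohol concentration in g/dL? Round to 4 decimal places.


Applying the Widmark formula:
BAC = (dose_g / (body_wt * 1000 * r)) * 100
Denominator = 93.5 * 1000 * 0.69 = 64515
BAC = (37.4 / 64515) * 100
BAC = 0.0580 g/dL

0.0580


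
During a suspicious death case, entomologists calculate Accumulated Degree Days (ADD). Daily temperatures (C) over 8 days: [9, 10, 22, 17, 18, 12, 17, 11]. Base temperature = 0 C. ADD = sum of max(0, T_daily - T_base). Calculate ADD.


Computing ADD day by day:
Day 1: max(0, 9 - 0) = 9
Day 2: max(0, 10 - 0) = 10
Day 3: max(0, 22 - 0) = 22
Day 4: max(0, 17 - 0) = 17
Day 5: max(0, 18 - 0) = 18
Day 6: max(0, 12 - 0) = 12
Day 7: max(0, 17 - 0) = 17
Day 8: max(0, 11 - 0) = 11
Total ADD = 116

116


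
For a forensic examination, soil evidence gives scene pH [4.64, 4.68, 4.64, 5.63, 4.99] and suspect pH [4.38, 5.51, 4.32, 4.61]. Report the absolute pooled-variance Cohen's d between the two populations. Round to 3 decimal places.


Pooled-variance Cohen's d for soil pH comparison:
Scene mean = 24.58 / 5 = 4.916
Suspect mean = 18.82 / 4 = 4.705
Scene sample variance s_s^2 = 0.18083
Suspect sample variance s_c^2 = 0.303633
Pooled variance = ((n_s-1)*s_s^2 + (n_c-1)*s_c^2) / (n_s + n_c - 2) = 0.23346
Pooled SD = sqrt(0.23346) = 0.483177
Mean difference = 0.211
|d| = |0.211| / 0.483177 = 0.437

0.437


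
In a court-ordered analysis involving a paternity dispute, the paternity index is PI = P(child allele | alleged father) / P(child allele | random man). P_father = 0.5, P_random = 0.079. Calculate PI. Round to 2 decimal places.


Paternity Index calculation:
PI = P(allele|father) / P(allele|random)
PI = 0.5 / 0.079
PI = 6.33

6.33


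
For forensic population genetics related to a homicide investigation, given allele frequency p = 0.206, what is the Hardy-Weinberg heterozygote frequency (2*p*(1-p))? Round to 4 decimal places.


Hardy-Weinberg heterozygote frequency:
q = 1 - p = 1 - 0.206 = 0.794
2pq = 2 * 0.206 * 0.794 = 0.3271

0.3271


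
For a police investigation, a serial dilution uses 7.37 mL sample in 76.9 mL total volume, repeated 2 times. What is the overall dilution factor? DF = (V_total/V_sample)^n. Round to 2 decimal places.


Dilution factor calculation:
Single dilution = V_total / V_sample = 76.9 / 7.37 ≈ 10.434193
Number of dilutions = 2
Total DF = (76.9 / 7.37)^2 (full precision, rounded at the end) = 108.87

108.87


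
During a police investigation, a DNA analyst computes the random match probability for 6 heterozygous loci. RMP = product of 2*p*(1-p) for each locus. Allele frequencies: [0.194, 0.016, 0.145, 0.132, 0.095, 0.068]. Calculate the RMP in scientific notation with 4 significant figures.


Computing RMP for 6 loci:
Locus 1: 2 * 0.194 * 0.806 = 0.312728
Locus 2: 2 * 0.016 * 0.984 = 0.031488
Locus 3: 2 * 0.145 * 0.855 = 0.24795
Locus 4: 2 * 0.132 * 0.868 = 0.229152
Locus 5: 2 * 0.095 * 0.905 = 0.17195
Locus 6: 2 * 0.068 * 0.932 = 0.126752
RMP = 1.219e-05

1.219e-05


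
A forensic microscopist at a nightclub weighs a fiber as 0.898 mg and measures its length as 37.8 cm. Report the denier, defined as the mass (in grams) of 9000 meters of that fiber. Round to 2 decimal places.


Denier calculation:
Mass in grams = 0.898 mg / 1000 = 0.000898 g
Length in meters = 37.8 cm / 100 = 0.378 m
Linear density = mass / length = 0.000898 / 0.378 = 0.00237566 g/m
Denier = (g/m) * 9000 = 0.00237566 * 9000 = 21.38

21.38


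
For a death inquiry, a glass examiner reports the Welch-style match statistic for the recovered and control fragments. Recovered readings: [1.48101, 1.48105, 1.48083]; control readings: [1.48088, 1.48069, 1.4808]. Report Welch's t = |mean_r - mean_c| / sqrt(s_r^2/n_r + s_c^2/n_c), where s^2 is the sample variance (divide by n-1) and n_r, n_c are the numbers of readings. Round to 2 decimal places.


Welch's t-criterion for glass RI comparison:
Recovered mean = sum / n_r = 4.44289 / 3 = 1.4809633
Control mean = sum / n_c = 4.44237 / 3 = 1.48079
Recovered sample variance s_r^2 = 1.37333e-08
Control sample variance s_c^2 = 9.1e-09
Welch SE (unpooled) = sqrt(s_r^2/n_r + s_c^2/n_c) = sqrt(4.57778e-09 + 3.03333e-09) = sqrt(7.61111e-09) = 8.72417e-05
|mean_r - mean_c| = 0.000173333
t = 0.000173333 / 8.72417e-05 = 1.99

1.99


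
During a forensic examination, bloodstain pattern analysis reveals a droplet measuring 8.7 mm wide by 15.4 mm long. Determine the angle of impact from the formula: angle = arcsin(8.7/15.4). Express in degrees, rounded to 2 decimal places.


Blood spatter impact angle calculation:
width / length = 8.7 / 15.4 = 0.564935
angle = arcsin(0.564935)
angle = 34.40 degrees

34.40


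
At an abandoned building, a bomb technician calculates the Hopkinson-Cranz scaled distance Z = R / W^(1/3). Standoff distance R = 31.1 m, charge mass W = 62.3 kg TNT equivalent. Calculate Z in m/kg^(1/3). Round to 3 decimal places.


Scaled distance calculation:
W^(1/3) = 62.3^(1/3) = 3.964265
Z = R / W^(1/3) = 31.1 / 3.964265
Z = 7.845 m/kg^(1/3)

7.845


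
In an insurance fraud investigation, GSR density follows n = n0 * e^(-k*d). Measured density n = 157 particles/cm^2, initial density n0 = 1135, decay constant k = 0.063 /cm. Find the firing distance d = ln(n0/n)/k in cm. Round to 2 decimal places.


GSR distance calculation:
n0/n = 1135 / 157 = 7.229299
ln(n0/n) = 1.978142
d = 1.978142 / 0.063 = 31.40 cm

31.40


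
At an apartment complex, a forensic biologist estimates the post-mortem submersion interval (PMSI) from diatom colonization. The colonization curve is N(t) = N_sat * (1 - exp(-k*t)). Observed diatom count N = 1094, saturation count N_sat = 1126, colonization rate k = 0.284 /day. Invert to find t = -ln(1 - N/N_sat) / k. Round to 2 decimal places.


PMSI from diatom colonization curve:
N / N_sat = 1094 / 1126 = 0.971581
1 - N/N_sat = 0.028419
ln(1 - N/N_sat) = -3.560697
t = -ln(1 - N/N_sat) / k = -(-3.560697) / 0.284 = 12.54 days

12.54


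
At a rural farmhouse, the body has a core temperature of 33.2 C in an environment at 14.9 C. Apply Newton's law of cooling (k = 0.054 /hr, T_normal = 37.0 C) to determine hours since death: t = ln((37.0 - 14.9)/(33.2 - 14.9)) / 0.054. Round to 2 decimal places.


Using Newton's law of cooling:
t = ln((T_normal - T_ambient) / (T_body - T_ambient)) / k
T_normal - T_ambient = 22.1
T_body - T_ambient = 18.3
Ratio = 1.20765
ln(ratio) = 0.188676
t = 0.188676 / 0.054 = 3.49 hours

3.49


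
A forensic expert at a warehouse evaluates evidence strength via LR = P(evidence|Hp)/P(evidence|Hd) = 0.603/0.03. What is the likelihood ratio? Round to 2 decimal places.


Likelihood ratio calculation:
LR = P(E|Hp) / P(E|Hd)
LR = 0.603 / 0.03
LR = 20.10

20.10


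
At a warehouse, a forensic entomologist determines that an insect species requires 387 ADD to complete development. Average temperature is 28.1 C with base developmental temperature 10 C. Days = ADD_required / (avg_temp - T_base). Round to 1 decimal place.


Insect development time:
Effective temperature = avg_temp - T_base = 28.1 - 10 = 18.1 C
Days = ADD / effective_temp = 387 / 18.1 = 21.4 days

21.4


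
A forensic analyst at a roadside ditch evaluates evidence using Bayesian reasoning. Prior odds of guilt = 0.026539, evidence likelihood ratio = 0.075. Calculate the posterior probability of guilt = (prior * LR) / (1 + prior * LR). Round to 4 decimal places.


Bayesian evidence evaluation:
Posterior odds = prior_odds * LR = 0.026539 * 0.075 = 0.001990425
Posterior probability = posterior_odds / (1 + posterior_odds)
= 0.001990425 / (1 + 0.001990425)
= 0.001990425 / 1.001990425
= 0.0020

0.0020


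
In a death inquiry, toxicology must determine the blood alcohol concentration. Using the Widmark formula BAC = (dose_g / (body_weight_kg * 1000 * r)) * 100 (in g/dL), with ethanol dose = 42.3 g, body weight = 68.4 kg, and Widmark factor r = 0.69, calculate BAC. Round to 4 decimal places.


Applying the Widmark formula:
BAC = (dose_g / (body_wt * 1000 * r)) * 100
Denominator = 68.4 * 1000 * 0.69 = 47196
BAC = (42.3 / 47196) * 100
BAC = 0.0896 g/dL

0.0896


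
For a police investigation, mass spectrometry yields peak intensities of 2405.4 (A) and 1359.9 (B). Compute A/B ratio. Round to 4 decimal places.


Spectral peak ratio:
Peak A = 2405.4 counts
Peak B = 1359.9 counts
Ratio = 2405.4 / 1359.9 = 1.7688

1.7688


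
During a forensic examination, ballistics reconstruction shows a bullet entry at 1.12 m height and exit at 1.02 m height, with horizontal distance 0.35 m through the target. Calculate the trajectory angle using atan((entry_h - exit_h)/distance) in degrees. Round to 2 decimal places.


Bullet trajectory angle:
Height difference = 1.12 - 1.02 = 0.1 m
angle = atan(0.1 / 0.35)
angle = atan(0.285714)
angle = 15.95 degrees

15.95


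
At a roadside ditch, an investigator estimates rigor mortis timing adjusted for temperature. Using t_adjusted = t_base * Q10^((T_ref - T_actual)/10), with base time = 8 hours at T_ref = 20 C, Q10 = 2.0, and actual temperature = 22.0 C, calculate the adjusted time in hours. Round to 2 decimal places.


Rigor mortis time adjustment:
Exponent = (T_ref - T_actual) / 10 = (20 - 22.0) / 10 = -0.2
Q10 factor = 2.0^-0.2 = 0.87055
t_adjusted = 8 * 0.87055 = 6.96 hours

6.96


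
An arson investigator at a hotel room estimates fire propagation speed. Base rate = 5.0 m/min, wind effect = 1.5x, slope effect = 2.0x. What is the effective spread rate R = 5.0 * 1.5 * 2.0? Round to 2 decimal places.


Fire spread rate calculation:
R = R0 * wind_factor * slope_factor
= 5.0 * 1.5 * 2.0
= 7.5 * 2.0
= 15.00 m/min

15.00


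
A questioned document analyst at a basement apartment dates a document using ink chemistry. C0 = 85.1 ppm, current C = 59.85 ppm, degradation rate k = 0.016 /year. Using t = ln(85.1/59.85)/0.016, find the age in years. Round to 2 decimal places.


Document age estimation:
C0/C = 85.1 / 59.85 = 1.421888
ln(C0/C) = 0.351986
t = 0.351986 / 0.016 = 22.00 years

22.00


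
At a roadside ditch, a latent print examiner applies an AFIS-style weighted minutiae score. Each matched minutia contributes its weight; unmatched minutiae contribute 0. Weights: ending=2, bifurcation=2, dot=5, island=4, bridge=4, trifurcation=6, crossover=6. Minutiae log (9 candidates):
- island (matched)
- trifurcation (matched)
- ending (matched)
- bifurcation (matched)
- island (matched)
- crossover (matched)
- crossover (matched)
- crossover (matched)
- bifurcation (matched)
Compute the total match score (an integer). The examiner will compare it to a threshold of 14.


Weighted minutiae match score:
  island: matched, +4 (running total 4)
  trifurcation: matched, +6 (running total 10)
  ending: matched, +2 (running total 12)
  bifurcation: matched, +2 (running total 14)
  island: matched, +4 (running total 18)
  crossover: matched, +6 (running total 24)
  crossover: matched, +6 (running total 30)
  crossover: matched, +6 (running total 36)
  bifurcation: matched, +2 (running total 38)
Total score = 38
Threshold = 14; verdict = identification

38


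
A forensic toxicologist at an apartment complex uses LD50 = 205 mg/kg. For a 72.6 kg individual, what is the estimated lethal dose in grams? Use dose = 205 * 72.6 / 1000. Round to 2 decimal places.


Lethal dose calculation:
Lethal dose = LD50 * body_weight / 1000
= 205 * 72.6 / 1000
= 14883 / 1000
= 14.88 g

14.88


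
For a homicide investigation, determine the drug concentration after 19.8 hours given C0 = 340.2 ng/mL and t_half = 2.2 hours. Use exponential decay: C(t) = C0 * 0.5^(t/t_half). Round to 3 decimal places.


Drug concentration decay:
Number of half-lives = t / t_half = 19.8 / 2.2 = 9
Decay factor = 0.5^9 = 0.00195312
C(t) = 340.2 * 0.00195312 = 0.664 ng/mL

0.664


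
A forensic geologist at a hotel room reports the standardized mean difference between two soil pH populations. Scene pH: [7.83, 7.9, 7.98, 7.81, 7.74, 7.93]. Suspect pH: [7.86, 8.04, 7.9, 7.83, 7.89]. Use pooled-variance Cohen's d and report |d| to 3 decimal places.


Pooled-variance Cohen's d for soil pH comparison:
Scene mean = 47.19 / 6 = 7.865
Suspect mean = 39.52 / 5 = 7.904
Scene sample variance s_s^2 = 0.00771
Suspect sample variance s_c^2 = 0.00653
Pooled variance = ((n_s-1)*s_s^2 + (n_c-1)*s_c^2) / (n_s + n_c - 2) = 0.007186
Pooled SD = sqrt(0.007186) = 0.08477
Mean difference = -0.039
|d| = |-0.039| / 0.08477 = 0.460

0.460


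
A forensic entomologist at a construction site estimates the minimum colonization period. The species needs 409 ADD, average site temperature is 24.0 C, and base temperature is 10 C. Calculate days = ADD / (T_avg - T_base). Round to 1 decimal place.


Insect development time:
Effective temperature = avg_temp - T_base = 24.0 - 10 = 14.0 C
Days = ADD / effective_temp = 409 / 14.0 = 29.2 days

29.2


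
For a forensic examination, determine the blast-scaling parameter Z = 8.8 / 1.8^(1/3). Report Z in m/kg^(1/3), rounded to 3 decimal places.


Scaled distance calculation:
W^(1/3) = 1.8^(1/3) = 1.21644
Z = R / W^(1/3) = 8.8 / 1.21644
Z = 7.234 m/kg^(1/3)

7.234


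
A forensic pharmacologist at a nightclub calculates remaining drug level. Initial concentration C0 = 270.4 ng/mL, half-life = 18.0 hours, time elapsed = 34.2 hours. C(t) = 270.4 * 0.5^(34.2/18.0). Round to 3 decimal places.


Drug concentration decay:
Number of half-lives = t / t_half = 34.2 / 18.0 = 1.9
Decay factor = 0.5^1.9 = 0.26794337
C(t) = 270.4 * 0.26794337 = 72.452 ng/mL

72.452


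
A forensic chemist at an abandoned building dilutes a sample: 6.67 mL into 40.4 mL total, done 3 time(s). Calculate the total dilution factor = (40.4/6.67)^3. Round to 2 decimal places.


Dilution factor calculation:
Single dilution = V_total / V_sample = 40.4 / 6.67 ≈ 6.056972
Number of dilutions = 3
Total DF = (40.4 / 6.67)^3 (full precision, rounded at the end) = 222.21

222.21


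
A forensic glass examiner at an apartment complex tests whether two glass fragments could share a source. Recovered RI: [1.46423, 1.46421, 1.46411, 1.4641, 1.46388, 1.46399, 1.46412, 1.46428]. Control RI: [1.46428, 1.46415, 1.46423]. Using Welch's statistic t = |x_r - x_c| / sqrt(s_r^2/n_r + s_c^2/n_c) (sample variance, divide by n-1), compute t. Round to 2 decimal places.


Welch's t-criterion for glass RI comparison:
Recovered mean = sum / n_r = 11.71292 / 8 = 1.464115
Control mean = sum / n_c = 4.39266 / 3 = 1.46422
Recovered sample variance s_r^2 = 1.72286e-08
Control sample variance s_c^2 = 4.3e-09
Welch SE (unpooled) = sqrt(s_r^2/n_r + s_c^2/n_c) = sqrt(2.15357e-09 + 1.43333e-09) = sqrt(3.5869e-09) = 5.98907e-05
|mean_r - mean_c| = 0.000105
t = 0.000105 / 5.98907e-05 = 1.75

1.75


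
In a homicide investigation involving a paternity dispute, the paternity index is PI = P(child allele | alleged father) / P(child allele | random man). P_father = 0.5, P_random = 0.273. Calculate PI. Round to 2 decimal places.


Paternity Index calculation:
PI = P(allele|father) / P(allele|random)
PI = 0.5 / 0.273
PI = 1.83

1.83


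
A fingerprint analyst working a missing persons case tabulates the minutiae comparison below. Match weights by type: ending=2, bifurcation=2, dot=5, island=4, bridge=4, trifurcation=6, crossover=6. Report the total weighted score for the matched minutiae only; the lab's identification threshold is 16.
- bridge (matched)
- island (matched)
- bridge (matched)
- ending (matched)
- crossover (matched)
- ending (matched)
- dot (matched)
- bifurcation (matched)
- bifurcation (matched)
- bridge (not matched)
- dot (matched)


Weighted minutiae match score:
  bridge: matched, +4 (running total 4)
  island: matched, +4 (running total 8)
  bridge: matched, +4 (running total 12)
  ending: matched, +2 (running total 14)
  crossover: matched, +6 (running total 20)
  ending: matched, +2 (running total 22)
  dot: matched, +5 (running total 27)
  bifurcation: matched, +2 (running total 29)
  bifurcation: matched, +2 (running total 31)
  bridge: not matched, +0
  dot: matched, +5 (running total 36)
Total score = 36
Threshold = 16; verdict = identification

36


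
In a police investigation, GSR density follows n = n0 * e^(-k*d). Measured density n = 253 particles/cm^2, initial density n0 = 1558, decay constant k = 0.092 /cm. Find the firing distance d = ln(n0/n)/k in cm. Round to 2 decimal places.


GSR distance calculation:
n0/n = 1558 / 253 = 6.158103
ln(n0/n) = 1.817769
d = 1.817769 / 0.092 = 19.76 cm

19.76


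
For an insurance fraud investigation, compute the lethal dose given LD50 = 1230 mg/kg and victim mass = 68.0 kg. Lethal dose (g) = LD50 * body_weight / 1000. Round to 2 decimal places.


Lethal dose calculation:
Lethal dose = LD50 * body_weight / 1000
= 1230 * 68.0 / 1000
= 83640 / 1000
= 83.64 g

83.64


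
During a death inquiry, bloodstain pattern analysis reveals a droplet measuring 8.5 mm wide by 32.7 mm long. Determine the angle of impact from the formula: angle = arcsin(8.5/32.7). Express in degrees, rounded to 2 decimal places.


Blood spatter impact angle calculation:
width / length = 8.5 / 32.7 = 0.259939
angle = arcsin(0.259939)
angle = 15.07 degrees

15.07


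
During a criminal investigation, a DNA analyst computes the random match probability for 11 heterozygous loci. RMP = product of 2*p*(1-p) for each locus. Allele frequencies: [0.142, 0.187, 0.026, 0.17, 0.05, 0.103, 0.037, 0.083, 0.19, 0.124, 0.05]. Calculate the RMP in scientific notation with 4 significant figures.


Computing RMP for 11 loci:
Locus 1: 2 * 0.142 * 0.858 = 0.243672
Locus 2: 2 * 0.187 * 0.813 = 0.304062
Locus 3: 2 * 0.026 * 0.974 = 0.050648
Locus 4: 2 * 0.17 * 0.83 = 0.2822
Locus 5: 2 * 0.05 * 0.95 = 0.095
Locus 6: 2 * 0.103 * 0.897 = 0.184782
Locus 7: 2 * 0.037 * 0.963 = 0.071262
Locus 8: 2 * 0.083 * 0.917 = 0.152222
Locus 9: 2 * 0.19 * 0.81 = 0.3078
Locus 10: 2 * 0.124 * 0.876 = 0.217248
Locus 11: 2 * 0.05 * 0.95 = 0.095
RMP = 1.281e-09

1.281e-09


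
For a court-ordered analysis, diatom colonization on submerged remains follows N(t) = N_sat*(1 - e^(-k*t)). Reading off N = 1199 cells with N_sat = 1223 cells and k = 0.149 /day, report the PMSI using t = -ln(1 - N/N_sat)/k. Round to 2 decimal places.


PMSI from diatom colonization curve:
N / N_sat = 1199 / 1223 = 0.980376
1 - N/N_sat = 0.019624
ln(1 - N/N_sat) = -3.931002
t = -ln(1 - N/N_sat) / k = -(-3.931002) / 0.149 = 26.38 days

26.38


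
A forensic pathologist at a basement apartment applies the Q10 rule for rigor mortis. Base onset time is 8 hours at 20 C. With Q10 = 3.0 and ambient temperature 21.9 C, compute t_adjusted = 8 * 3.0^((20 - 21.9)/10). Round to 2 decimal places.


Rigor mortis time adjustment:
Exponent = (T_ref - T_actual) / 10 = (20 - 21.9) / 10 = -0.19
Q10 factor = 3.0^-0.19 = 0.81161
t_adjusted = 8 * 0.81161 = 6.49 hours

6.49


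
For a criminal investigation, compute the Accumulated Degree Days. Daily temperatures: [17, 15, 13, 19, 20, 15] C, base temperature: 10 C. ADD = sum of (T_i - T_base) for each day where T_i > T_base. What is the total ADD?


Computing ADD day by day:
Day 1: max(0, 17 - 10) = 7
Day 2: max(0, 15 - 10) = 5
Day 3: max(0, 13 - 10) = 3
Day 4: max(0, 19 - 10) = 9
Day 5: max(0, 20 - 10) = 10
Day 6: max(0, 15 - 10) = 5
Total ADD = 39

39


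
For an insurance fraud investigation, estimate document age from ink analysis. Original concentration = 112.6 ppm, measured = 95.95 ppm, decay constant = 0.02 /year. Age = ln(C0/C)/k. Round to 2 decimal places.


Document age estimation:
C0/C = 112.6 / 95.95 = 1.173528
ln(C0/C) = 0.160015
t = 0.160015 / 0.02 = 8.00 years

8.00


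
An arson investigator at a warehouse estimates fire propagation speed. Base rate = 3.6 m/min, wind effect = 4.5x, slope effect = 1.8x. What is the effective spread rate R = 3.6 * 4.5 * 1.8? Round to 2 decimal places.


Fire spread rate calculation:
R = R0 * wind_factor * slope_factor
= 3.6 * 4.5 * 1.8
= 16.2 * 1.8
= 29.16 m/min

29.16


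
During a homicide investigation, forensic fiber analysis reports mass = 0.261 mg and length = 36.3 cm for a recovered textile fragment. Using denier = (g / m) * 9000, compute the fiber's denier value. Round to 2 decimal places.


Denier calculation:
Mass in grams = 0.261 mg / 1000 = 0.000261 g
Length in meters = 36.3 cm / 100 = 0.363 m
Linear density = mass / length = 0.000261 / 0.363 = 0.00071901 g/m
Denier = (g/m) * 9000 = 0.00071901 * 9000 = 6.47

6.47


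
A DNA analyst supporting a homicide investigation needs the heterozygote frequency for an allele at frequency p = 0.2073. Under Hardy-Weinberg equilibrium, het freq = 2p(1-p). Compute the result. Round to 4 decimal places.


Hardy-Weinberg heterozygote frequency:
q = 1 - p = 1 - 0.2073 = 0.7927
2pq = 2 * 0.2073 * 0.7927 = 0.3287

0.3287


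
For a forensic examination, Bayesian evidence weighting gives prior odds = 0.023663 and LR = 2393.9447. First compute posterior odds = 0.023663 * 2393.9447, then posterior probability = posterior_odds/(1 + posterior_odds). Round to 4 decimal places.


Bayesian evidence evaluation:
Posterior odds = prior_odds * LR = 0.023663 * 2393.9447 = 56.64791
Posterior probability = posterior_odds / (1 + posterior_odds)
= 56.64791 / (1 + 56.64791)
= 56.64791 / 57.64791
= 0.9827

0.9827


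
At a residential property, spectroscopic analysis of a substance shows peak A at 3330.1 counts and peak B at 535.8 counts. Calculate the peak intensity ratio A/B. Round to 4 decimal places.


Spectral peak ratio:
Peak A = 3330.1 counts
Peak B = 535.8 counts
Ratio = 3330.1 / 535.8 = 6.2152

6.2152


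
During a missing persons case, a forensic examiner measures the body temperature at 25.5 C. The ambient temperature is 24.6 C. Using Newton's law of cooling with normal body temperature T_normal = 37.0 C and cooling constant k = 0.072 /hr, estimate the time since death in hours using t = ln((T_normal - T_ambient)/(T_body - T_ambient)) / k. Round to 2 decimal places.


Using Newton's law of cooling:
t = ln((T_normal - T_ambient) / (T_body - T_ambient)) / k
T_normal - T_ambient = 12.4
T_body - T_ambient = 0.9
Ratio = 13.777778
ln(ratio) = 2.623057
t = 2.623057 / 0.072 = 36.43 hours

36.43


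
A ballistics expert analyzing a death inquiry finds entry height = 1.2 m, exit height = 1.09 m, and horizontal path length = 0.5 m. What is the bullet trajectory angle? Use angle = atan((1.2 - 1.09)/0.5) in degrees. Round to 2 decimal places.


Bullet trajectory angle:
Height difference = 1.2 - 1.09 = 0.11 m
angle = atan(0.11 / 0.5)
angle = atan(0.22)
angle = 12.41 degrees

12.41


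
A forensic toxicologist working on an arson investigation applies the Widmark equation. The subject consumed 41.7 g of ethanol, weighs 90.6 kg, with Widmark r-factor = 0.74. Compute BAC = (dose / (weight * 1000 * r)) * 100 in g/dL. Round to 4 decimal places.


Applying the Widmark formula:
BAC = (dose_g / (body_wt * 1000 * r)) * 100
Denominator = 90.6 * 1000 * 0.74 = 67044
BAC = (41.7 / 67044) * 100
BAC = 0.0622 g/dL

0.0622


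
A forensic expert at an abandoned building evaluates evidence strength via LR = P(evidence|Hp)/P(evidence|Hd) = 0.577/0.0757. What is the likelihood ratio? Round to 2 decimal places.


Likelihood ratio calculation:
LR = P(E|Hp) / P(E|Hd)
LR = 0.577 / 0.0757
LR = 7.62

7.62


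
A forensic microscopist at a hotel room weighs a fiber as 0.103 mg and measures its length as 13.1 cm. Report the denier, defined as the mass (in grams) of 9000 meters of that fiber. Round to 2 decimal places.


Denier calculation:
Mass in grams = 0.103 mg / 1000 = 0.000103 g
Length in meters = 13.1 cm / 100 = 0.131 m
Linear density = mass / length = 0.000103 / 0.131 = 0.00078626 g/m
Denier = (g/m) * 9000 = 0.00078626 * 9000 = 7.08

7.08


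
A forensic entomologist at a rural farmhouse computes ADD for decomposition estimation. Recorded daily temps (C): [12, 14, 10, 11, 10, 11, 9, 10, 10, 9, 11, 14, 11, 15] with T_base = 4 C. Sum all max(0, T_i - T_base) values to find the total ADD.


Computing ADD day by day:
Day 1: max(0, 12 - 4) = 8
Day 2: max(0, 14 - 4) = 10
Day 3: max(0, 10 - 4) = 6
Day 4: max(0, 11 - 4) = 7
Day 5: max(0, 10 - 4) = 6
Day 6: max(0, 11 - 4) = 7
Day 7: max(0, 9 - 4) = 5
Day 8: max(0, 10 - 4) = 6
Day 9: max(0, 10 - 4) = 6
Day 10: max(0, 9 - 4) = 5
Day 11: max(0, 11 - 4) = 7
Day 12: max(0, 14 - 4) = 10
Day 13: max(0, 11 - 4) = 7
Day 14: max(0, 15 - 4) = 11
Total ADD = 101

101


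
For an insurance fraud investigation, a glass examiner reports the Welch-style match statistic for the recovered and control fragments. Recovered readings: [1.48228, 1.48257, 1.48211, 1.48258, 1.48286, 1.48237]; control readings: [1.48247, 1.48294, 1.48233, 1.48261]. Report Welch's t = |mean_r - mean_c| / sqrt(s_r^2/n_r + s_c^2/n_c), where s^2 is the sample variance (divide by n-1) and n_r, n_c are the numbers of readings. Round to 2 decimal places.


Welch's t-criterion for glass RI comparison:
Recovered mean = sum / n_r = 8.89477 / 6 = 1.4824617
Control mean = sum / n_c = 5.93035 / 4 = 1.4825875
Recovered sample variance s_r^2 = 6.98967e-08
Control sample variance s_c^2 = 6.82917e-08
Welch SE (unpooled) = sqrt(s_r^2/n_r + s_c^2/n_c) = sqrt(1.16494e-08 + 1.70729e-08) = sqrt(2.87223e-08) = 0.000169477
|mean_r - mean_c| = 0.000125833
t = 0.000125833 / 0.000169477 = 0.74

0.74


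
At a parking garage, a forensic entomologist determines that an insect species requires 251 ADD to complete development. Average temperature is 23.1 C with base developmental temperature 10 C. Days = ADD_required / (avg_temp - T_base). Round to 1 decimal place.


Insect development time:
Effective temperature = avg_temp - T_base = 23.1 - 10 = 13.1 C
Days = ADD / effective_temp = 251 / 13.1 = 19.2 days

19.2


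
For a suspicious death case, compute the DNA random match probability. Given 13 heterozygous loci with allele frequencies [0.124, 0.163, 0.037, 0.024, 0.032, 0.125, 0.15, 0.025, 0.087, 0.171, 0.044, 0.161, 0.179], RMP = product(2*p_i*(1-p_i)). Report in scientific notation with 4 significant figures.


Computing RMP for 13 loci:
Locus 1: 2 * 0.124 * 0.876 = 0.217248
Locus 2: 2 * 0.163 * 0.837 = 0.272862
Locus 3: 2 * 0.037 * 0.963 = 0.071262
Locus 4: 2 * 0.024 * 0.976 = 0.046848
Locus 5: 2 * 0.032 * 0.968 = 0.061952
Locus 6: 2 * 0.125 * 0.875 = 0.21875
Locus 7: 2 * 0.15 * 0.85 = 0.255
Locus 8: 2 * 0.025 * 0.975 = 0.04875
Locus 9: 2 * 0.087 * 0.913 = 0.158862
Locus 10: 2 * 0.171 * 0.829 = 0.283518
Locus 11: 2 * 0.044 * 0.956 = 0.084128
Locus 12: 2 * 0.161 * 0.839 = 0.270158
Locus 13: 2 * 0.179 * 0.821 = 0.293918
RMP = 1.003e-11

1.003e-11


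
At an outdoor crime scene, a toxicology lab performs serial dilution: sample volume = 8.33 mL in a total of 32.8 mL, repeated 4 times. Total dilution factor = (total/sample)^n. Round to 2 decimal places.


Dilution factor calculation:
Single dilution = V_total / V_sample = 32.8 / 8.33 ≈ 3.937575
Number of dilutions = 4
Total DF = (32.8 / 8.33)^4 (full precision, rounded at the end) = 240.39

240.39


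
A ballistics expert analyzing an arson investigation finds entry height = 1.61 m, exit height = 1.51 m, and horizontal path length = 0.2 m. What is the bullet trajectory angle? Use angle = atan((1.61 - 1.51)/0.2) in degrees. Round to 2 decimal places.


Bullet trajectory angle:
Height difference = 1.61 - 1.51 = 0.1 m
angle = atan(0.1 / 0.2)
angle = atan(0.5)
angle = 26.57 degrees

26.57


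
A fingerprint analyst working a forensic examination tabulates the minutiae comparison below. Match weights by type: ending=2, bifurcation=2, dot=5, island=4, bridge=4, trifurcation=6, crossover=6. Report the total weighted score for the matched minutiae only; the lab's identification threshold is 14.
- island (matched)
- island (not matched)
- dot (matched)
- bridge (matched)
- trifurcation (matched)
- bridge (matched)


Weighted minutiae match score:
  island: matched, +4 (running total 4)
  island: not matched, +0
  dot: matched, +5 (running total 9)
  bridge: matched, +4 (running total 13)
  trifurcation: matched, +6 (running total 19)
  bridge: matched, +4 (running total 23)
Total score = 23
Threshold = 14; verdict = identification

23


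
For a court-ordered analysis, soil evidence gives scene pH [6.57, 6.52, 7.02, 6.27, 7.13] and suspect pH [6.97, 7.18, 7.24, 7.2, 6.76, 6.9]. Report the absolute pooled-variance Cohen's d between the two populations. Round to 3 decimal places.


Pooled-variance Cohen's d for soil pH comparison:
Scene mean = 33.51 / 5 = 6.702
Suspect mean = 42.25 / 6 = 7.041667
Scene sample variance s_s^2 = 0.13037
Suspect sample variance s_c^2 = 0.037617
Pooled variance = ((n_s-1)*s_s^2 + (n_c-1)*s_c^2) / (n_s + n_c - 2) = 0.07884
Pooled SD = sqrt(0.07884) = 0.280785
Mean difference = -0.339667
|d| = |-0.339667| / 0.280785 = 1.210

1.210


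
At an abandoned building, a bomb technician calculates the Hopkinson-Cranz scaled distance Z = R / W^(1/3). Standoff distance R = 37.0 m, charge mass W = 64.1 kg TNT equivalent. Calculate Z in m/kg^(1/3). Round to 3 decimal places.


Scaled distance calculation:
W^(1/3) = 64.1^(1/3) = 4.002082
Z = R / W^(1/3) = 37.0 / 4.002082
Z = 9.245 m/kg^(1/3)

9.245


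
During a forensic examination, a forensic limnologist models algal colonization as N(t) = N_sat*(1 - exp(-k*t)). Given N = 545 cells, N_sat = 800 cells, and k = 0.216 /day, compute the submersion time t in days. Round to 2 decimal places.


PMSI from diatom colonization curve:
N / N_sat = 545 / 800 = 0.68125
1 - N/N_sat = 0.31875
ln(1 - N/N_sat) = -1.143348
t = -ln(1 - N/N_sat) / k = -(-1.143348) / 0.216 = 5.29 days

5.29


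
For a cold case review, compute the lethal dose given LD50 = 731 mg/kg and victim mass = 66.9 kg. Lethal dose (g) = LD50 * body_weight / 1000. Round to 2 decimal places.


Lethal dose calculation:
Lethal dose = LD50 * body_weight / 1000
= 731 * 66.9 / 1000
= 48903.9 / 1000
= 48.90 g

48.90


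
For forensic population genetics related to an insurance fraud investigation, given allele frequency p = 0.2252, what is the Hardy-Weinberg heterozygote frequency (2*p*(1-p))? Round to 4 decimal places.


Hardy-Weinberg heterozygote frequency:
q = 1 - p = 1 - 0.2252 = 0.7748
2pq = 2 * 0.2252 * 0.7748 = 0.3490

0.3490


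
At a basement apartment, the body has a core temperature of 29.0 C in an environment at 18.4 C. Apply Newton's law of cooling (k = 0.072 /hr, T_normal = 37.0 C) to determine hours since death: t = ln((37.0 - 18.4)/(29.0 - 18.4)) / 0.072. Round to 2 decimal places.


Using Newton's law of cooling:
t = ln((T_normal - T_ambient) / (T_body - T_ambient)) / k
T_normal - T_ambient = 18.6
T_body - T_ambient = 10.6
Ratio = 1.754717
ln(ratio) = 0.562308
t = 0.562308 / 0.072 = 7.81 hours

7.81


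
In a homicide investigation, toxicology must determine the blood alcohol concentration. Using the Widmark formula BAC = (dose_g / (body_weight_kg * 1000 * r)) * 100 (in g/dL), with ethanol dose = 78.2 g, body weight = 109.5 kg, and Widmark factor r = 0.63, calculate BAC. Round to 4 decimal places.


Applying the Widmark formula:
BAC = (dose_g / (body_wt * 1000 * r)) * 100
Denominator = 109.5 * 1000 * 0.63 = 68985
BAC = (78.2 / 68985) * 100
BAC = 0.1134 g/dL

0.1134


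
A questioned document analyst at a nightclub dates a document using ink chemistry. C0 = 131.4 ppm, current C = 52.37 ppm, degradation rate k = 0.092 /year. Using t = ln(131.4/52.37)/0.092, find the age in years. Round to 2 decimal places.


Document age estimation:
C0/C = 131.4 / 52.37 = 2.50907
ln(C0/C) = 0.919912
t = 0.919912 / 0.092 = 10.00 years

10.00


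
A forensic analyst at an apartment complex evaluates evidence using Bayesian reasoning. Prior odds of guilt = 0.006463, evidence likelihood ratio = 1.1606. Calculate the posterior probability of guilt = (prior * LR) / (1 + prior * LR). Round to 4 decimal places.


Bayesian evidence evaluation:
Posterior odds = prior_odds * LR = 0.006463 * 1.1606 = 0.007500958
Posterior probability = posterior_odds / (1 + posterior_odds)
= 0.007500958 / (1 + 0.007500958)
= 0.007500958 / 1.007500958
= 0.0074

0.0074


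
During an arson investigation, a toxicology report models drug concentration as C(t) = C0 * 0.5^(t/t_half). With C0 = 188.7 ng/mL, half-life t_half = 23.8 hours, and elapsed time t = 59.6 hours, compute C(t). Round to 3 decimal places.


Drug concentration decay:
Number of half-lives = t / t_half = 59.6 / 23.8 = 2.504202
Decay factor = 0.5^2.504202 = 0.17626256
C(t) = 188.7 * 0.17626256 = 33.261 ng/mL

33.261


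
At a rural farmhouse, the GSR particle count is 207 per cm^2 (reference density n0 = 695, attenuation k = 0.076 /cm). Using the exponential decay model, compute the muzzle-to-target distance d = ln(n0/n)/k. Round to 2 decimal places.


GSR distance calculation:
n0/n = 695 / 207 = 3.357488
ln(n0/n) = 1.211193
d = 1.211193 / 0.076 = 15.94 cm

15.94


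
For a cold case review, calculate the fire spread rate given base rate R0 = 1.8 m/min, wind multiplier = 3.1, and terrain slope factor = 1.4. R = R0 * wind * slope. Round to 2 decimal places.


Fire spread rate calculation:
R = R0 * wind_factor * slope_factor
= 1.8 * 3.1 * 1.4
= 5.58 * 1.4
= 7.81 m/min

7.81


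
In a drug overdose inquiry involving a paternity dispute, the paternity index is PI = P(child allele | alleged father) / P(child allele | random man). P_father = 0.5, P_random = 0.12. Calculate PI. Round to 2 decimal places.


Paternity Index calculation:
PI = P(allele|father) / P(allele|random)
PI = 0.5 / 0.12
PI = 4.17

4.17


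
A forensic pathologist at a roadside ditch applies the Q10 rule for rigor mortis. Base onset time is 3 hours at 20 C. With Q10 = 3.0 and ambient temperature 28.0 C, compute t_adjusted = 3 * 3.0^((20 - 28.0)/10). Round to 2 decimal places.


Rigor mortis time adjustment:
Exponent = (T_ref - T_actual) / 10 = (20 - 28.0) / 10 = -0.8
Q10 factor = 3.0^-0.8 = 0.41524
t_adjusted = 3 * 0.41524 = 1.25 hours

1.25


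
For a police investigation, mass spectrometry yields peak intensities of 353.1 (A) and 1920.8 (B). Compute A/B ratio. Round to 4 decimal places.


Spectral peak ratio:
Peak A = 353.1 counts
Peak B = 1920.8 counts
Ratio = 353.1 / 1920.8 = 0.1838

0.1838
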